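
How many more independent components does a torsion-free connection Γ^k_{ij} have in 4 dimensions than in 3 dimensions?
Independent components in n dimensions: n × n(n+1)/2 = n^2(n+1)/2.
4D: 4 × 10 = 40
3D: 3 × 6 = 18
Difference = 40 - 18 = 22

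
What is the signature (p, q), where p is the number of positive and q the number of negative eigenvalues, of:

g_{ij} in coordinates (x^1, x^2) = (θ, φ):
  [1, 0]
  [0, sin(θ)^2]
The metric is diagonal, so its eigenvalues are the diagonal entries: 1, sin(θ)^2 (at a generic point, where coordinate-dependent entries are positive).
2 positive, 0 negative.
(2, 0) - Riemannian (positive definite)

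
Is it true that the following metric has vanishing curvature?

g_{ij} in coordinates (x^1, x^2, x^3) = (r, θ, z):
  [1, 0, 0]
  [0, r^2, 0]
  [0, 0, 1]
Non-zero Christoffel symbols:
Γ^r_{θ θ} = -r
Γ^θ_{r θ} = 1/r
Ricci tensor: R_{rr} = 0, R_{rθ} = 0, R_{rz} = 0, R_{θθ} = 0, R_{θz} = 0, R_{zz} = 0
All R_{ij} vanish; in 3 dimensions the Riemann tensor is fully determined by the Ricci tensor, so R^i_{jkl} = 0: the metric is flat (curvilinear coordinates on flat space).
Yes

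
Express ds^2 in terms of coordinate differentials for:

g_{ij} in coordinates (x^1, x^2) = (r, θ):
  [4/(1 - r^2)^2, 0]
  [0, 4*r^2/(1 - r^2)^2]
ds^2 = g_{ij} dx^i dx^j; only the non-zero components contribute.
ds^2 = (4/(1 - r^2)^2) dr^2 + (4*r^2/(1 - r^2)^2) dθ^2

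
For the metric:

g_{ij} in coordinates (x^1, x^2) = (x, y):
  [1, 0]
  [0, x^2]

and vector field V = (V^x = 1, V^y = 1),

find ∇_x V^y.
Non-zero Christoffel symbols:
Γ^x_{y y} = -x
Γ^y_{x y} = 1/x
∇_x V^y = ∂_x V^y + Γ^y_{x j} V^j
  = (0) + (0)(1) + (1/x)(1)
  = 1/x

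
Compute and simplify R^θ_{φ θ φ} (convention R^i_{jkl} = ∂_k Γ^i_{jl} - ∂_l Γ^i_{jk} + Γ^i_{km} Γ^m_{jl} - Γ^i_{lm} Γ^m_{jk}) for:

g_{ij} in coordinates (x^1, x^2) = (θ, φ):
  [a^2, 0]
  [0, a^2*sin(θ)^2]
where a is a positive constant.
Non-zero Christoffel symbols (Γ^k_{ij} = Γ^k_{ji}):
Γ^θ_{φ φ} = -sin(2*θ)/2
Γ^φ_{θ φ} = 1/tan(θ)
R^θ_{φ θ φ} = ∂_θ Γ^θ_{φ φ} - ∂_φ Γ^θ_{φ θ} + Γ^θ_{θ m} Γ^m_{φ φ} - Γ^θ_{φ m} Γ^m_{φ θ}
  = (-cos(2*θ)) - (0) + (0) - (-cos(θ)^2) = sin(θ)^2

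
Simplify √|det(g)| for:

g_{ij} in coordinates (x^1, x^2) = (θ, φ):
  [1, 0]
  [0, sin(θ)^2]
det(g) = sin(θ)^2
√|det(g)| = sin(θ) (taking 0 < θ < π so that |sin(θ)| = sin(θ))
Volume element: dV = sin(θ) dθ dφ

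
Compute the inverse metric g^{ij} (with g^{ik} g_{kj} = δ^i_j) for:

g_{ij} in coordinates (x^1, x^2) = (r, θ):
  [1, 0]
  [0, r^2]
The metric is diagonal, so g^{ij} is diagonal with entries 1/g_{ii}: diag(1, 1/(r^2)).
g^{ij}:
  [1, 0]
  [0, 1/r^2]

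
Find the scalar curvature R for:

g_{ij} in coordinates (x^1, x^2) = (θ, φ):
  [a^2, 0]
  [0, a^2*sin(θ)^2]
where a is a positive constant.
Non-zero Christoffel symbols (Γ^k_{ij} = Γ^k_{ji}):
Γ^θ_{φ φ} = -sin(2*θ)/2
Γ^φ_{θ φ} = 1/tan(θ)
Ricci tensor (R_{ij} = R^k_{ikj}): R_{θθ} = 1, R_{θφ} = 0, R_{φφ} = sin(θ)^2
Inverse metric: g^{θθ} = 1/a^2, g^{φφ} = 1/(a^2*sin(θ)^2)
R = g^{ij} R_{ij} = (1/a^2)(1) + (1/(a^2*sin(θ)^2))(sin(θ)^2) = 2/a^2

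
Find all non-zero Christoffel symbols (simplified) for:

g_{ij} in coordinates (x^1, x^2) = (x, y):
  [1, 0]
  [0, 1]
Using Γ^k_{ij} = (1/2) g^{km} (∂_i g_{mj} + ∂_j g_{mi} - ∂_m g_{ij}); the metric is diagonal, so only the m = k term contributes.
Every metric component is constant, so all ∂_m g_{ij} = 0 and every Christoffel symbol vanishes.
All Christoffel symbols are zero.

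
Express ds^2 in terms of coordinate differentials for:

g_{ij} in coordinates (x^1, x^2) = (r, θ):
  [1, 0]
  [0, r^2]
ds^2 = g_{ij} dx^i dx^j; only the non-zero components contribute.
ds^2 = dr^2 + r^2 dθ^2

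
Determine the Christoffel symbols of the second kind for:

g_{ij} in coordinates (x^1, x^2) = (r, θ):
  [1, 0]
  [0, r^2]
Using Γ^k_{ij} = (1/2) g^{km} (∂_i g_{mj} + ∂_j g_{mi} - ∂_m g_{ij}); the metric is diagonal, so only the m = k term contributes.
Non-zero symbols (using the symmetry Γ^k_{ij} = Γ^k_{ji}):
Γ^r_{θ θ} = (1/2) g^{rr} (∂_θ g_{rθ} + ∂_θ g_{rθ} - ∂_r g_{θθ}) = (1/2)(1)((0) + (0) - (2*r)) = -r
Γ^θ_{r θ} = (1/2) g^{θθ} (∂_r g_{θθ} + ∂_θ g_{θr} - ∂_θ g_{rθ}) = (1/2)(1/r^2)((2*r) + (0) - (0)) = 1/r
All other Christoffel symbols are zero.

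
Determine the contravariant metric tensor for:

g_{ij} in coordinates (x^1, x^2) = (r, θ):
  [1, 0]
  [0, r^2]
The metric is diagonal, so g^{ij} is diagonal with entries 1/g_{ii}: diag(1, 1/(r^2)).
g^{ij}:
  [1, 0]
  [0, 1/r^2]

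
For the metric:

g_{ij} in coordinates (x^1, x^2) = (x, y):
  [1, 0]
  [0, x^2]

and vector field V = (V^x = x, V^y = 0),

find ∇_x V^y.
Non-zero Christoffel symbols:
Γ^x_{y y} = -x
Γ^y_{x y} = 1/x
∇_x V^y = ∂_x V^y + Γ^y_{x j} V^j
  = (0) + (0)(x) + (1/x)(0)
  = 0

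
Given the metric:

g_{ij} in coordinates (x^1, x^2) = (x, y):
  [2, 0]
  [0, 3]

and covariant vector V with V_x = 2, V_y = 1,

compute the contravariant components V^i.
Inverse metric (diagonal): g^{xx} = 1/2, g^{yy} = 1/3
V^i = g^{ij} V_j:
V^x = (1/2)(2) + (0)(1) = 1
V^y = (0)(2) + (1/3)(1) = 1/3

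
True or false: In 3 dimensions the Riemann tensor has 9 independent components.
n^2(n^2-1)/12 = 9·8/12 = 6 independent components for n = 3.
False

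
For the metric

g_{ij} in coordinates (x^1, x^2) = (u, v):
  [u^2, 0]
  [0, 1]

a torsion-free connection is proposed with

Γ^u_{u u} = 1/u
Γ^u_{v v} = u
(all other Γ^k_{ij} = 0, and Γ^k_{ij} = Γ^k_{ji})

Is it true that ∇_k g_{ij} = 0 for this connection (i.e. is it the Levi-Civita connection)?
Using ∇_k g_{ij} = ∂_k g_{ij} - Γ^m_{ki} g_{mj} - Γ^m_{kj} g_{im}:
∇_v g_{uv} = (0) - (0) - (u^3) = -u^3 ≠ 0
So the connection is not metric compatible (it is not the Levi-Civita connection).
No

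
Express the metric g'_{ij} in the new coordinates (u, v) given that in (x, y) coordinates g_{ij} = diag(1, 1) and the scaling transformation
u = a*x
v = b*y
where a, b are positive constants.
Invert the transformation: x = u/a, y = v/b
g'_{ij} = (∂x^k/∂x'^i)(∂x^l/∂x'^j) g_{kl}; with g_{kl} = δ_{kl} this is Σ_k (∂x^k/∂x'^i)(∂x^k/∂x'^j).
Jacobian: ∂x/∂u = 1/a, ∂x/∂v = 0, ∂y/∂u = 0, ∂y/∂v = 1/b
g'_{uu} = (1/a)(1/a) + (0)(0) = 1/a^2
g'_{uv} = (1/a)(0) + (0)(1/b) = 0
g'_{vv} = (0)(0) + (1/b)(1/b) = 1/b^2
g'_{ij} = diag(1/a^2, 1/b^2)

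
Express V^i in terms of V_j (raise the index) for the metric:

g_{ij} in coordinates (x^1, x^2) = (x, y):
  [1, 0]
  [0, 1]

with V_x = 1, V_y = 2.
Inverse metric (diagonal): g^{xx} = 1, g^{yy} = 1
V^i = g^{ij} V_j:
V^x = (1)(1) + (0)(2) = 1
V^y = (0)(1) + (1)(2) = 2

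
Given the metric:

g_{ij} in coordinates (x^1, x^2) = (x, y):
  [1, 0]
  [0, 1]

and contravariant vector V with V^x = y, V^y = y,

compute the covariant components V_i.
V_i = g_{ij} V^j:
V_x = (1)(y) + (0)(y) = y
V_y = (0)(y) + (1)(y) = y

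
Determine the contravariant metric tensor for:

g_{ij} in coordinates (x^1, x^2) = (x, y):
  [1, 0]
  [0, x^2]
The metric is diagonal, so g^{ij} is diagonal with entries 1/g_{ii}: diag(1, 1/(x^2)).
g^{ij}:
  [1, 0]
  [0, 1/x^2]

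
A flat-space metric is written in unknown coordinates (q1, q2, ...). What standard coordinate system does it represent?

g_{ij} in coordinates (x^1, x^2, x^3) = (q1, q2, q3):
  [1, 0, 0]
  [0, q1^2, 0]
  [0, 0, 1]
The line element ds^2 = dq1^2 + q1^2 dq2^2 + dq3^2 is dr^2 + r^2 dθ^2 + dz^2 with q1 = r, q2 = θ, q3 = z.
cylindrical coordinates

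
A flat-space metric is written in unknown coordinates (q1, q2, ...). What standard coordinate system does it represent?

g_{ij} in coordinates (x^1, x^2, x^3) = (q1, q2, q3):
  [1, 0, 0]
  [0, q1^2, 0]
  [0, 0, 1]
The line element ds^2 = dq1^2 + q1^2 dq2^2 + dq3^2 is dr^2 + r^2 dθ^2 + dz^2 with q1 = r, q2 = θ, q3 = z.
cylindrical coordinates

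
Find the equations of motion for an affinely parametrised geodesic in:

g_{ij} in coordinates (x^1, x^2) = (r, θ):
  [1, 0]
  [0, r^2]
Geodesic equation: d^2x^k/dλ^2 + Γ^k_{ij} (dx^i/dλ)(dx^j/dλ) = 0.
Non-zero Christoffel symbols:
Γ^r_{θ θ} = -r
Γ^θ_{r θ} = 1/r
Substituting (the symmetric pair Γ^k_{ij}, Γ^k_{ji} combines into a factor 2):
d^2r/dλ^2 - r (dθ/dλ)^2 = 0
d^2θ/dλ^2 + (2/r) (dr/dλ)(dθ/dλ) = 0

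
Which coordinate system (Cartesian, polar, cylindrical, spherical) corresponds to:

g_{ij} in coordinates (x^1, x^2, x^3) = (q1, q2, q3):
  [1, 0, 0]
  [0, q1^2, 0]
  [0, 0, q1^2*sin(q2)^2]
The line element ds^2 = dq1^2 + q1^2 dq2^2 + q1^2 sin(q2)^2 dq3^2 is dr^2 + r^2 dθ^2 + r^2 sin(θ)^2 dφ^2 with q1 = r, q2 = θ, q3 = φ.
spherical coordinates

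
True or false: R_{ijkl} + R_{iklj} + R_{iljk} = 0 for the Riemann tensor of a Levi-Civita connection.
This is the first (algebraic) Bianchi identity.
True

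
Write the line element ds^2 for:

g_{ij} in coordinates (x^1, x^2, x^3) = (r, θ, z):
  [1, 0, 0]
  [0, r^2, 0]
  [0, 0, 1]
ds^2 = g_{ij} dx^i dx^j; only the non-zero components contribute.
ds^2 = dr^2 + r^2 dθ^2 + dz^2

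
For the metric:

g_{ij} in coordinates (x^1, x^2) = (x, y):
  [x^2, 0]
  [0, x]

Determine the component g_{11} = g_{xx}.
With x^1 = x, x^2 = y, g_{11} = g_{xx} is the row-1, column-1 entry of the matrix.
g_{11} = x^2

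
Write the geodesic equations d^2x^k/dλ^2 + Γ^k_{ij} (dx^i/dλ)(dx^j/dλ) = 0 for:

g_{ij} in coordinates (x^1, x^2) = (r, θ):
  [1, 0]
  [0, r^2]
Geodesic equation: d^2x^k/dλ^2 + Γ^k_{ij} (dx^i/dλ)(dx^j/dλ) = 0.
Non-zero Christoffel symbols:
Γ^r_{θ θ} = -r
Γ^θ_{r θ} = 1/r
Substituting (the symmetric pair Γ^k_{ij}, Γ^k_{ji} combines into a factor 2):
d^2r/dλ^2 - r (dθ/dλ)^2 = 0
d^2θ/dλ^2 + (2/r) (dr/dλ)(dθ/dλ) = 0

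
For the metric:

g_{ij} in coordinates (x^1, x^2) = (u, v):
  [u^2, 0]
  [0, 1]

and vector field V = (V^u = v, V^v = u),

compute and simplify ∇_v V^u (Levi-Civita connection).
Non-zero Christoffel symbols:
Γ^u_{u u} = 1/u
∇_v V^u = ∂_v V^u + Γ^u_{v j} V^j
  = (1) + (0)(v) + (0)(u)
  = 1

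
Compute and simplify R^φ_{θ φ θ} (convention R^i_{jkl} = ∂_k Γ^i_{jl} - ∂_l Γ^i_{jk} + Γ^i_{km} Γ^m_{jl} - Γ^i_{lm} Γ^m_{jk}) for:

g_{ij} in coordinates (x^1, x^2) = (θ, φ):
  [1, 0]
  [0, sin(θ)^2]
Non-zero Christoffel symbols (Γ^k_{ij} = Γ^k_{ji}):
Γ^θ_{φ φ} = -sin(2*θ)/2
Γ^φ_{θ φ} = 1/tan(θ)
R^φ_{θ φ θ} = ∂_φ Γ^φ_{θ θ} - ∂_θ Γ^φ_{θ φ} + Γ^φ_{φ m} Γ^m_{θ θ} - Γ^φ_{θ m} Γ^m_{θ φ}
  = (0) - (-1/sin(θ)^2) + (0) - (1/tan(θ)^2) = 1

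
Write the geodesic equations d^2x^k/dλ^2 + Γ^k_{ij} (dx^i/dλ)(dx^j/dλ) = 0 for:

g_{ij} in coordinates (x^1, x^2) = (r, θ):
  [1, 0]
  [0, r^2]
Geodesic equation: d^2x^k/dλ^2 + Γ^k_{ij} (dx^i/dλ)(dx^j/dλ) = 0.
Non-zero Christoffel symbols:
Γ^r_{θ θ} = -r
Γ^θ_{r θ} = 1/r
Substituting (the symmetric pair Γ^k_{ij}, Γ^k_{ji} combines into a factor 2):
d^2r/dλ^2 - r (dθ/dλ)^2 = 0
d^2θ/dλ^2 + (2/r) (dr/dλ)(dθ/dλ) = 0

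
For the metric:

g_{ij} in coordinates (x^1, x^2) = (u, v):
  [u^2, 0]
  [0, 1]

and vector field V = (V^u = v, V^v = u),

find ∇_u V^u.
Non-zero Christoffel symbols:
Γ^u_{u u} = 1/u
∇_u V^u = ∂_u V^u + Γ^u_{u j} V^j
  = (0) + (1/u)(v) + (0)(u)
  = v/u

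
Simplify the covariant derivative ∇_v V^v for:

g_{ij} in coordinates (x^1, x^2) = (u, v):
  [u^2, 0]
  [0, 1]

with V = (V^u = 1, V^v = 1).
Non-zero Christoffel symbols:
Γ^u_{u u} = 1/u
∇_v V^v = ∂_v V^v + Γ^v_{v j} V^j
  = (0) + (0)(1) + (0)(1)
  = 0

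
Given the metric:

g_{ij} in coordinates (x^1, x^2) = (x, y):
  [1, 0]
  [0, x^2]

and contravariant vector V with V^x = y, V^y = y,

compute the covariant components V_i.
V_i = g_{ij} V^j:
V_x = (1)(y) + (0)(y) = y
V_y = (0)(y) + (x^2)(y) = x^2*y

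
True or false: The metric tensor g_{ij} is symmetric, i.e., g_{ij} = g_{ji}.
By definition the metric is a symmetric bilinear form, g_{ij} = g_{ji}.
True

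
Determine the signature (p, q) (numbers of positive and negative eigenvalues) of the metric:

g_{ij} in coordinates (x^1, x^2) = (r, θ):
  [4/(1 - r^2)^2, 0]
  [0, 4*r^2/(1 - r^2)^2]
The metric is diagonal, so its eigenvalues are the diagonal entries: 4/(1 - r^2)^2, 4*r^2/(1 - r^2)^2 (at a generic point, where coordinate-dependent entries are positive).
2 positive, 0 negative.
(2, 0) - Riemannian (positive definite)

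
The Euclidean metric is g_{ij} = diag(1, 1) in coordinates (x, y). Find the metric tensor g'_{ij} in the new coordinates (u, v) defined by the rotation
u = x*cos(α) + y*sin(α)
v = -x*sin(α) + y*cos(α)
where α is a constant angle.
Invert the transformation: x = u*cos(α) - v*sin(α), y = u*sin(α) + v*cos(α)
g'_{ij} = (∂x^k/∂x'^i)(∂x^l/∂x'^j) g_{kl}; with g_{kl} = δ_{kl} this is Σ_k (∂x^k/∂x'^i)(∂x^k/∂x'^j).
Jacobian: ∂x/∂u = cos(α), ∂x/∂v = -sin(α), ∂y/∂u = sin(α), ∂y/∂v = cos(α)
g'_{uu} = (cos(α))(cos(α)) + (sin(α))(sin(α)) = 1
g'_{uv} = (cos(α))(-sin(α)) + (sin(α))(cos(α)) = 0
g'_{vv} = (-sin(α))(-sin(α)) + (cos(α))(cos(α)) = 1
g'_{ij} = diag(1, 1)
The Euclidean metric is invariant under rotations.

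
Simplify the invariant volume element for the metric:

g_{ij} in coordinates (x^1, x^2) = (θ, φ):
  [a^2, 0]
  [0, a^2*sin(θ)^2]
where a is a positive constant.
det(g) = a^4*sin(θ)^2
√|det(g)| = a^2*sin(θ) (taking 0 < θ < π so that |sin(θ)| = sin(θ))
Volume element: dV = a^2*sin(θ) dθ dφ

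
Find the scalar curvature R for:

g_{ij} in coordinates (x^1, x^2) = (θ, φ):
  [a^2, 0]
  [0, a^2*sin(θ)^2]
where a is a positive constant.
Non-zero Christoffel symbols (Γ^k_{ij} = Γ^k_{ji}):
Γ^θ_{φ φ} = -sin(2*θ)/2
Γ^φ_{θ φ} = 1/tan(θ)
Ricci tensor (R_{ij} = R^k_{ikj}): R_{θθ} = 1, R_{θφ} = 0, R_{φφ} = sin(θ)^2
Inverse metric: g^{θθ} = 1/a^2, g^{φφ} = 1/(a^2*sin(θ)^2)
R = g^{ij} R_{ij} = (1/a^2)(1) + (1/(a^2*sin(θ)^2))(sin(θ)^2) = 2/a^2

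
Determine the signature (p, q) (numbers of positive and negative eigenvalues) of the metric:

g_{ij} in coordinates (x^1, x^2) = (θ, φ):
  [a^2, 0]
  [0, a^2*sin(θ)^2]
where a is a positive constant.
The metric is diagonal, so its eigenvalues are the diagonal entries: a^2, a^2*sin(θ)^2 (at a generic point, where coordinate-dependent entries are positive).
2 positive, 0 negative.
(2, 0) - Riemannian (positive definite)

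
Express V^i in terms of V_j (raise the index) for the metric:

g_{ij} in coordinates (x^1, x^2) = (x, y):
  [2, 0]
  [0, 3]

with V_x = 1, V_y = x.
Inverse metric (diagonal): g^{xx} = 1/2, g^{yy} = 1/3
V^i = g^{ij} V_j:
V^x = (1/2)(1) + (0)(x) = 1/2
V^y = (0)(1) + (1/3)(x) = x/3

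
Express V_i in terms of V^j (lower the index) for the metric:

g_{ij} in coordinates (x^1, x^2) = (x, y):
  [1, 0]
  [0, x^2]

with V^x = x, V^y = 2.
V_i = g_{ij} V^j:
V_x = (1)(x) + (0)(2) = x
V_y = (0)(x) + (x^2)(2) = 2*x^2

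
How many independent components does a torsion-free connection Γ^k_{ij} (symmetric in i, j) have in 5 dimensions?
Γ^k_{ij} has n choices for the upper index and n(n+1)/2 independent symmetric lower index pairs.
Total = 5 × 5×6/2 = 5 × 15 = 75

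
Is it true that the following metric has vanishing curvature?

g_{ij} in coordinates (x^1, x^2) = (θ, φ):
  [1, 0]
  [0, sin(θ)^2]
Non-zero Christoffel symbols:
Γ^θ_{φ φ} = -sin(2*θ)/2
Γ^φ_{θ φ} = 1/tan(θ)
Ricci tensor: R_{θθ} = 1, R_{θφ} = 0, R_{φφ} = sin(θ)^2
The Ricci tensor is non-zero, so the Riemann tensor is non-zero: not flat.
No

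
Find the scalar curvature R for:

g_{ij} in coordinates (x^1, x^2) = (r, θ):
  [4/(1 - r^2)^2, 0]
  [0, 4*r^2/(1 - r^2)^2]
Non-zero Christoffel symbols (Γ^k_{ij} = Γ^k_{ji}):
Γ^r_{r r} = 2*r/(1 - r^2)
Γ^r_{θ θ} = (r^3 + r)/(r^2 - 1)
Γ^θ_{r θ} = (-r^2 - 1)/(r^3 - r)
Ricci tensor (R_{ij} = R^k_{ikj}): R_{rr} = -4/(r^2 - 1)^2, R_{rθ} = 0, R_{θθ} = -4*r^2/(r^2 - 1)^2
Inverse metric: g^{rr} = (1 - r^2)^2/4, g^{θθ} = (1 - r^2)^2/(4*r^2)
R = g^{ij} R_{ij} = ((1 - r^2)^2/4)(-4/(r^2 - 1)^2) + ((1 - r^2)^2/(4*r^2))(-4*r^2/(r^2 - 1)^2) = -2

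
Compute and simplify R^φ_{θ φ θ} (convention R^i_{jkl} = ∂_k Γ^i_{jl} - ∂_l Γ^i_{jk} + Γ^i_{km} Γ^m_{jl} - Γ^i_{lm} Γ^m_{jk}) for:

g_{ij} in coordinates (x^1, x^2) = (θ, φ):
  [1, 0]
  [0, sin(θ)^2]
Non-zero Christoffel symbols (Γ^k_{ij} = Γ^k_{ji}):
Γ^θ_{φ φ} = -sin(2*θ)/2
Γ^φ_{θ φ} = 1/tan(θ)
R^φ_{θ φ θ} = ∂_φ Γ^φ_{θ θ} - ∂_θ Γ^φ_{θ φ} + Γ^φ_{φ m} Γ^m_{θ θ} - Γ^φ_{θ m} Γ^m_{θ φ}
  = (0) - (-1/sin(θ)^2) + (0) - (1/tan(θ)^2) = 1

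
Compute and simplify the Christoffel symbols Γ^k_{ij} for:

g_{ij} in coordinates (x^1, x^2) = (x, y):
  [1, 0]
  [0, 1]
Using Γ^k_{ij} = (1/2) g^{km} (∂_i g_{mj} + ∂_j g_{mi} - ∂_m g_{ij}); the metric is diagonal, so only the m = k term contributes.
Every metric component is constant, so all ∂_m g_{ij} = 0 and every Christoffel symbol vanishes.
All Christoffel symbols are zero.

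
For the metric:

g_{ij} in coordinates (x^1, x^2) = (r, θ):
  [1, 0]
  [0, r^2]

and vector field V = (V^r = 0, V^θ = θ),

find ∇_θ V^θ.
Non-zero Christoffel symbols:
Γ^r_{θ θ} = -r
Γ^θ_{r θ} = 1/r
∇_θ V^θ = ∂_θ V^θ + Γ^θ_{θ j} V^j
  = (1) + (1/r)(0) + (0)(θ)
  = 1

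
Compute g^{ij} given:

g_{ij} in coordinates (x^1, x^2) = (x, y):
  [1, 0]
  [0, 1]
The metric is diagonal, so g^{ij} is diagonal with entries 1/g_{ii}: diag(1, 1).
g^{ij}:
  [1, 0]
  [0, 1]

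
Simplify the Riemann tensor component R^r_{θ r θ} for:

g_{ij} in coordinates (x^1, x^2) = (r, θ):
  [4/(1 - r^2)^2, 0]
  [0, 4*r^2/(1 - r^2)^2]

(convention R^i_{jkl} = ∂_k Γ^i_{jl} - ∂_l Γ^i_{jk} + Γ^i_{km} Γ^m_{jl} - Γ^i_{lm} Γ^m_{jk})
Non-zero Christoffel symbols (Γ^k_{ij} = Γ^k_{ji}):
Γ^r_{r r} = 2*r/(1 - r^2)
Γ^r_{θ θ} = (r^3 + r)/(r^2 - 1)
Γ^θ_{r θ} = (-r^2 - 1)/(r^3 - r)
R^r_{θ r θ} = ∂_r Γ^r_{θ θ} - ∂_θ Γ^r_{θ r} + Γ^r_{r m} Γ^m_{θ θ} - Γ^r_{θ m} Γ^m_{θ r}
  = ((r^4 - 4*r^2 - 1)/(r^2 - 1)^2) - (0) + (-2*r^2*(r^2 + 1)/(r^2 - 1)^2) - (-(r^2 + 1)^2/(r^2 - 1)^2) = -4*r^2/(r^2 - 1)^2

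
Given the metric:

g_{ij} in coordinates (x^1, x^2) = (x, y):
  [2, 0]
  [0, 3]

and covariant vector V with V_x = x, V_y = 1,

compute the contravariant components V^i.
Inverse metric (diagonal): g^{xx} = 1/2, g^{yy} = 1/3
V^i = g^{ij} V_j:
V^x = (1/2)(x) + (0)(1) = x/2
V^y = (0)(x) + (1/3)(1) = 1/3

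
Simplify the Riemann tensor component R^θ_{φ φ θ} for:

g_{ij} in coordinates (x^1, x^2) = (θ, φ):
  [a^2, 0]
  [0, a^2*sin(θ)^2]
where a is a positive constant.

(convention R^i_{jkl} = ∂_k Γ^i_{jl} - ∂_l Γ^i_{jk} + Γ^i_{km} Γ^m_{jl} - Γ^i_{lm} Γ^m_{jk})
Non-zero Christoffel symbols (Γ^k_{ij} = Γ^k_{ji}):
Γ^θ_{φ φ} = -sin(2*θ)/2
Γ^φ_{θ φ} = 1/tan(θ)
R^θ_{φ φ θ} = ∂_φ Γ^θ_{φ θ} - ∂_θ Γ^θ_{φ φ} + Γ^θ_{φ m} Γ^m_{φ θ} - Γ^θ_{θ m} Γ^m_{φ φ}
  = (0) - (-cos(2*θ)) + (-cos(θ)^2) - (0) = -sin(θ)^2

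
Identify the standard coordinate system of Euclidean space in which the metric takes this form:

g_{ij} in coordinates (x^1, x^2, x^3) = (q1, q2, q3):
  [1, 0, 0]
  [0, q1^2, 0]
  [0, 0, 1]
The line element ds^2 = dq1^2 + q1^2 dq2^2 + dq3^2 is dr^2 + r^2 dθ^2 + dz^2 with q1 = r, q2 = θ, q3 = z.
cylindrical coordinates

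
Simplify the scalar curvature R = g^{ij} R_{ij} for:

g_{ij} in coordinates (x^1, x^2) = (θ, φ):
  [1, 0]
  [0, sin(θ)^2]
Non-zero Christoffel symbols (Γ^k_{ij} = Γ^k_{ji}):
Γ^θ_{φ φ} = -sin(2*θ)/2
Γ^φ_{θ φ} = 1/tan(θ)
Ricci tensor (R_{ij} = R^k_{ikj}): R_{θθ} = 1, R_{θφ} = 0, R_{φφ} = sin(θ)^2
Inverse metric: g^{θθ} = 1, g^{φφ} = 1/sin(θ)^2
R = g^{ij} R_{ij} = (1)(1) + (1/sin(θ)^2)(sin(θ)^2) = 2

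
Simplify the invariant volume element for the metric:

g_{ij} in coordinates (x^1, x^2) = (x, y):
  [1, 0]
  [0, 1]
det(g) = 1
√|det(g)| = 1
Volume element: dV = 1 dx dy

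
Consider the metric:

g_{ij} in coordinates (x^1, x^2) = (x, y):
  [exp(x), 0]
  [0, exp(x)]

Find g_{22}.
With x^1 = x, x^2 = y, g_{22} = g_{yy} is the row-2, column-2 entry of the matrix.
g_{22} = exp(x)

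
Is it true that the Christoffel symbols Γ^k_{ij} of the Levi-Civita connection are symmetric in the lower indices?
The Levi-Civita connection is torsion-free, which is exactly Γ^k_{ij} = Γ^k_{ji}.
Yes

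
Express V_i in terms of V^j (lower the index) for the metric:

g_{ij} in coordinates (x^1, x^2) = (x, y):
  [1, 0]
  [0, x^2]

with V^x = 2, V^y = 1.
V_i = g_{ij} V^j:
V_x = (1)(2) + (0)(1) = 2
V_y = (0)(2) + (x^2)(1) = x^2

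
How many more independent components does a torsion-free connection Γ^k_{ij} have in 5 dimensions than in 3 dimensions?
Independent components in n dimensions: n × n(n+1)/2 = n^2(n+1)/2.
5D: 5 × 15 = 75
3D: 3 × 6 = 18
Difference = 75 - 18 = 57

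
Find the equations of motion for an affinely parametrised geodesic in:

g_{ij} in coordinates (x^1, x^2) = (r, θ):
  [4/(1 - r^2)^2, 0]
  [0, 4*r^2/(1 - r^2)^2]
Geodesic equation: d^2x^k/dλ^2 + Γ^k_{ij} (dx^i/dλ)(dx^j/dλ) = 0.
Non-zero Christoffel symbols:
Γ^r_{r r} = 2*r/(1 - r^2)
Γ^r_{θ θ} = (r^3 + r)/(r^2 - 1)
Γ^θ_{r θ} = (-r^2 - 1)/(r^3 - r)
Substituting (the symmetric pair Γ^k_{ij}, Γ^k_{ji} combines into a factor 2):
d^2r/dλ^2 + (2*r/(1 - r^2)) (dr/dλ)^2 + ((r^3 + r)/(r^2 - 1)) (dθ/dλ)^2 = 0
d^2θ/dλ^2 + ((-2*r^2 - 2)/(r^3 - r)) (dr/dλ)(dθ/dλ) = 0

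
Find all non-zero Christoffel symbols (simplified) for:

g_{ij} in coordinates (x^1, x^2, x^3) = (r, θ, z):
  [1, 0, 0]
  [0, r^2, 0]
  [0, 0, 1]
Using Γ^k_{ij} = (1/2) g^{km} (∂_i g_{mj} + ∂_j g_{mi} - ∂_m g_{ij}); the metric is diagonal, so only the m = k term contributes.
Non-zero symbols (using the symmetry Γ^k_{ij} = Γ^k_{ji}):
Γ^r_{θ θ} = (1/2) g^{rr} (∂_θ g_{rθ} + ∂_θ g_{rθ} - ∂_r g_{θθ}) = (1/2)(1)((0) + (0) - (2*r)) = -r
Γ^θ_{r θ} = (1/2) g^{θθ} (∂_r g_{θθ} + ∂_θ g_{θr} - ∂_θ g_{rθ}) = (1/2)(1/r^2)((2*r) + (0) - (0)) = 1/r
All other Christoffel symbols are zero.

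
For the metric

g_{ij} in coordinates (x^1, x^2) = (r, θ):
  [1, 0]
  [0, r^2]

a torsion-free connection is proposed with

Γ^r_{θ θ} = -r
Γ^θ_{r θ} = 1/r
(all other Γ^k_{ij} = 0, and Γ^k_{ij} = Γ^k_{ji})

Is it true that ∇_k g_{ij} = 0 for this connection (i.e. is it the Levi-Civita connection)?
Using ∇_k g_{ij} = ∂_k g_{ij} - Γ^m_{ki} g_{mj} - Γ^m_{kj} g_{im}:
e.g. ∇_r g_{θθ} = (2*r) - (r) - (r) = 0
Every component ∇_k g_{ij} vanishes: the connection is metric compatible.
Yes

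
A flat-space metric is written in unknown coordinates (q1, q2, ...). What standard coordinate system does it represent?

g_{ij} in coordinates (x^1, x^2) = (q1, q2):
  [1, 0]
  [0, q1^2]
The line element ds^2 = dq1^2 + q1^2 dq2^2 is dr^2 + r^2 dθ^2 with q1 = r, q2 = θ.
polar coordinates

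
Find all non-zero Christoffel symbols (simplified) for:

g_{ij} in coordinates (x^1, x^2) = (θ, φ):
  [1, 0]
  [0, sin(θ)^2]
Using Γ^k_{ij} = (1/2) g^{km} (∂_i g_{mj} + ∂_j g_{mi} - ∂_m g_{ij}); the metric is diagonal, so only the m = k term contributes.
Non-zero symbols (using the symmetry Γ^k_{ij} = Γ^k_{ji}):
Γ^θ_{φ φ} = (1/2) g^{θθ} (∂_φ g_{θφ} + ∂_φ g_{θφ} - ∂_θ g_{φφ}) = (1/2)(1)((0) + (0) - (sin(2*θ))) = -sin(2*θ)/2
Γ^φ_{θ φ} = (1/2) g^{φφ} (∂_θ g_{φφ} + ∂_φ g_{φθ} - ∂_φ g_{θφ}) = (1/2)(1/sin(θ)^2)((sin(2*θ)) + (0) - (0)) = 1/tan(θ)
All other Christoffel symbols are zero.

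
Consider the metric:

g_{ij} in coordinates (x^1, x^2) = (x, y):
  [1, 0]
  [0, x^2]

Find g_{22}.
With x^1 = x, x^2 = y, g_{22} = g_{yy} is the row-2, column-2 entry of the matrix.
g_{22} = x^2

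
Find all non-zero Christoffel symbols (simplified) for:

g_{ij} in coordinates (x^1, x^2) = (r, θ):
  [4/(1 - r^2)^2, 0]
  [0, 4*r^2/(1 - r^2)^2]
Using Γ^k_{ij} = (1/2) g^{km} (∂_i g_{mj} + ∂_j g_{mi} - ∂_m g_{ij}); the metric is diagonal, so only the m = k term contributes.
Non-zero symbols (using the symmetry Γ^k_{ij} = Γ^k_{ji}):
Γ^r_{r r} = (1/2) g^{rr} (∂_r g_{rr} + ∂_r g_{rr} - ∂_r g_{rr}) = (1/2)((1 - r^2)^2/4)((16*r/(1 - r^2)^3) + (16*r/(1 - r^2)^3) - (16*r/(1 - r^2)^3)) = 2*r/(1 - r^2)
Γ^r_{θ θ} = (1/2) g^{rr} (∂_θ g_{rθ} + ∂_θ g_{rθ} - ∂_r g_{θθ}) = (1/2)((1 - r^2)^2/4)((0) + (0) - (-8*(r^3 + r)/(r^2 - 1)^3)) = (r^3 + r)/(r^2 - 1)
Γ^θ_{r θ} = (1/2) g^{θθ} (∂_r g_{θθ} + ∂_θ g_{θr} - ∂_θ g_{rθ}) = (1/2)((1 - r^2)^2/(4*r^2))((-8*(r^3 + r)/(r^2 - 1)^3) + (0) - (0)) = (-r^2 - 1)/(r^3 - r)
All other Christoffel symbols are zero.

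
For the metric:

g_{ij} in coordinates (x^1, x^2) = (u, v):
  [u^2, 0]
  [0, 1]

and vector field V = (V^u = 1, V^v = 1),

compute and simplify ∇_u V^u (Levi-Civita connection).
Non-zero Christoffel symbols:
Γ^u_{u u} = 1/u
∇_u V^u = ∂_u V^u + Γ^u_{u j} V^j
  = (0) + (1/u)(1) + (0)(1)
  = 1/u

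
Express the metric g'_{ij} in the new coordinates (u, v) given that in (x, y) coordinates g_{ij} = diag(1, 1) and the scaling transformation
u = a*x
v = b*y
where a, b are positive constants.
Invert the transformation: x = u/a, y = v/b
g'_{ij} = (∂x^k/∂x'^i)(∂x^l/∂x'^j) g_{kl}; with g_{kl} = δ_{kl} this is Σ_k (∂x^k/∂x'^i)(∂x^k/∂x'^j).
Jacobian: ∂x/∂u = 1/a, ∂x/∂v = 0, ∂y/∂u = 0, ∂y/∂v = 1/b
g'_{uu} = (1/a)(1/a) + (0)(0) = 1/a^2
g'_{uv} = (1/a)(0) + (0)(1/b) = 0
g'_{vv} = (0)(0) + (1/b)(1/b) = 1/b^2
g'_{ij} = diag(1/a^2, 1/b^2)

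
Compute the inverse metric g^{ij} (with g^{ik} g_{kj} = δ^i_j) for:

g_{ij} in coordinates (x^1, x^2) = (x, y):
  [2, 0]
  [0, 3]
The metric is diagonal, so g^{ij} is diagonal with entries 1/g_{ii}: diag(1/2, 1/3).
g^{ij}:
  [1/2, 0]
  [0, 1/3]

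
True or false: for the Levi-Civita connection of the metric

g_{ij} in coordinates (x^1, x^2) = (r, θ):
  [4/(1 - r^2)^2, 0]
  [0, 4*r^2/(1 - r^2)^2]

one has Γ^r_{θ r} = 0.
Γ^r_{θ r} = (1/2) g^{rr} (∂_θ g_{rr} + ∂_r g_{rθ} - ∂_r g_{θr}) = (1/2)((1 - r^2)^2/4)((0) + (0) - (0)) = 0
This equals the proposed value 0.
True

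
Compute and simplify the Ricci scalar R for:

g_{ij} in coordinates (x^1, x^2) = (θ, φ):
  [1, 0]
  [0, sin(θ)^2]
Non-zero Christoffel symbols (Γ^k_{ij} = Γ^k_{ji}):
Γ^θ_{φ φ} = -sin(2*θ)/2
Γ^φ_{θ φ} = 1/tan(θ)
Ricci tensor (R_{ij} = R^k_{ikj}): R_{θθ} = 1, R_{θφ} = 0, R_{φφ} = sin(θ)^2
Inverse metric: g^{θθ} = 1, g^{φφ} = 1/sin(θ)^2
R = g^{ij} R_{ij} = (1)(1) + (1/sin(θ)^2)(sin(θ)^2) = 2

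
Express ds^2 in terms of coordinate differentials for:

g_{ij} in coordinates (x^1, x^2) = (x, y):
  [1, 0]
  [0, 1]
ds^2 = g_{ij} dx^i dx^j; only the non-zero components contribute.
ds^2 = dx^2 + dy^2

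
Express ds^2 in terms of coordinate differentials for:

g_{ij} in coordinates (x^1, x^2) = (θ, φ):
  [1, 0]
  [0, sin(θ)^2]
ds^2 = g_{ij} dx^i dx^j; only the non-zero components contribute.
ds^2 = dθ^2 + sin(θ)^2 dφ^2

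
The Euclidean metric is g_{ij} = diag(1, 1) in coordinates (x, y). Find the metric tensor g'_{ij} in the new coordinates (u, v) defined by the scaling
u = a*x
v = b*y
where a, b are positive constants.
Invert the transformation: x = u/a, y = v/b
g'_{ij} = (∂x^k/∂x'^i)(∂x^l/∂x'^j) g_{kl}; with g_{kl} = δ_{kl} this is Σ_k (∂x^k/∂x'^i)(∂x^k/∂x'^j).
Jacobian: ∂x/∂u = 1/a, ∂x/∂v = 0, ∂y/∂u = 0, ∂y/∂v = 1/b
g'_{uu} = (1/a)(1/a) + (0)(0) = 1/a^2
g'_{uv} = (1/a)(0) + (0)(1/b) = 0
g'_{vv} = (0)(0) + (1/b)(1/b) = 1/b^2
g'_{ij} = diag(1/a^2, 1/b^2)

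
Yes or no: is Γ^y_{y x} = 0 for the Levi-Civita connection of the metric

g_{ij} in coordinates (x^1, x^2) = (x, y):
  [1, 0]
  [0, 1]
Γ^y_{y x} = (1/2) g^{yy} (∂_y g_{yx} + ∂_x g_{yy} - ∂_y g_{yx}) = (1/2)(1)((0) + (0) - (0)) = 0
This equals the proposed value 0.
Yes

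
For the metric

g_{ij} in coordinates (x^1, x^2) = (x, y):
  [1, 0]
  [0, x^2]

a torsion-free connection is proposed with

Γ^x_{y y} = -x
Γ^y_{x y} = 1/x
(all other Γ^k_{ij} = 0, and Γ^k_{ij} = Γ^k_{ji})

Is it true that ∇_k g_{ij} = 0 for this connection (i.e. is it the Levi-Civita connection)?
Using ∇_k g_{ij} = ∂_k g_{ij} - Γ^m_{ki} g_{mj} - Γ^m_{kj} g_{im}:
e.g. ∇_x g_{yy} = (2*x) - (x) - (x) = 0
Every component ∇_k g_{ij} vanishes: the connection is metric compatible.
Yes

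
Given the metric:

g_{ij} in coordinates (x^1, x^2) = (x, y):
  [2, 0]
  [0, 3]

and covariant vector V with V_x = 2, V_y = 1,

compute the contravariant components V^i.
Inverse metric (diagonal): g^{xx} = 1/2, g^{yy} = 1/3
V^i = g^{ij} V_j:
V^x = (1/2)(2) + (0)(1) = 1
V^y = (0)(2) + (1/3)(1) = 1/3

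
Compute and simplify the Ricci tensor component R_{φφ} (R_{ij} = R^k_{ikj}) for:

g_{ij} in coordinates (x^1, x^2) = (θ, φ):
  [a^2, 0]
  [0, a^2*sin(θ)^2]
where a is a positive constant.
Non-zero Christoffel symbols (Γ^k_{ij} = Γ^k_{ji}):
Γ^θ_{φ φ} = -sin(2*θ)/2
Γ^φ_{θ φ} = 1/tan(θ)
R^θ_{φ θ φ} = ∂_θ Γ^θ_{φ φ} - ∂_φ Γ^θ_{φ θ} + Γ^θ_{θ m} Γ^m_{φ φ} - Γ^θ_{φ m} Γ^m_{φ θ}
  = (-cos(2*θ)) - (0) + (0) - (-cos(θ)^2) = sin(θ)^2
R^φ_{φ φ φ} = 0 (a repeated index in an antisymmetric pair)
R_{φφ} = R^θ_{φ θ φ} + R^φ_{φ φ φ} = (sin(θ)^2) + (0) = sin(θ)^2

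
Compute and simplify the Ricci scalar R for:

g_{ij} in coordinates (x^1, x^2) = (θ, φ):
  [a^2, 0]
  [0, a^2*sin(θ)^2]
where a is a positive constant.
Non-zero Christoffel symbols (Γ^k_{ij} = Γ^k_{ji}):
Γ^θ_{φ φ} = -sin(2*θ)/2
Γ^φ_{θ φ} = 1/tan(θ)
Ricci tensor (R_{ij} = R^k_{ikj}): R_{θθ} = 1, R_{θφ} = 0, R_{φφ} = sin(θ)^2
Inverse metric: g^{θθ} = 1/a^2, g^{φφ} = 1/(a^2*sin(θ)^2)
R = g^{ij} R_{ij} = (1/a^2)(1) + (1/(a^2*sin(θ)^2))(sin(θ)^2) = 2/a^2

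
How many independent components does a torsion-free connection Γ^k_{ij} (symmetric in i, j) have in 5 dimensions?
Γ^k_{ij} has n choices for the upper index and n(n+1)/2 independent symmetric lower index pairs.
Total = 5 × 5×6/2 = 5 × 15 = 75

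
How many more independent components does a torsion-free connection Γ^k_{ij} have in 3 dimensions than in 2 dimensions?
Independent components in n dimensions: n × n(n+1)/2 = n^2(n+1)/2.
3D: 3 × 6 = 18
2D: 2 × 3 = 6
Difference = 18 - 6 = 12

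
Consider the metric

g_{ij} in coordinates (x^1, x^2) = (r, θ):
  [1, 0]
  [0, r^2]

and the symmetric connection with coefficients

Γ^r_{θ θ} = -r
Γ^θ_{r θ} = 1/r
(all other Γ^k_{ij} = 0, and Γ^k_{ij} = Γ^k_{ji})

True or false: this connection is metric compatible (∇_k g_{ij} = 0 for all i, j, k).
Using ∇_k g_{ij} = ∂_k g_{ij} - Γ^m_{ki} g_{mj} - Γ^m_{kj} g_{im}:
e.g. ∇_r g_{θθ} = (2*r) - (r) - (r) = 0
Every component ∇_k g_{ij} vanishes: the connection is metric compatible.
True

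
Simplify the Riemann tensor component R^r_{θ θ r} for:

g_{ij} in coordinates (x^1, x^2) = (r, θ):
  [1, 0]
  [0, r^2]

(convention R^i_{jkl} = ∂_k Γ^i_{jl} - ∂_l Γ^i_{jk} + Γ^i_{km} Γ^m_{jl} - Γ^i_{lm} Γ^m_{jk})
Non-zero Christoffel symbols (Γ^k_{ij} = Γ^k_{ji}):
Γ^r_{θ θ} = -r
Γ^θ_{r θ} = 1/r
R^r_{θ θ r} = ∂_θ Γ^r_{θ r} - ∂_r Γ^r_{θ θ} + Γ^r_{θ m} Γ^m_{θ r} - Γ^r_{r m} Γ^m_{θ θ}
  = (0) - (-1) + (-1) - (0) = 0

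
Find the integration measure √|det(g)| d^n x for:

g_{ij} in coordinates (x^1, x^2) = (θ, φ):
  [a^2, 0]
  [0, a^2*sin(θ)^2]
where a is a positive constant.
det(g) = a^4*sin(θ)^2
√|det(g)| = a^2*sin(θ) (taking 0 < θ < π so that |sin(θ)| = sin(θ))
Volume element: dV = a^2*sin(θ) dθ dφ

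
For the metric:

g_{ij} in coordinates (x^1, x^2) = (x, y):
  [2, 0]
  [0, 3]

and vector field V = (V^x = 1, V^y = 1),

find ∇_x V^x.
All Christoffel symbols are zero.
∇_x V^x = ∂_x V^x + Γ^x_{x j} V^j
  = (0) + (0)(1) + (0)(1)
  = 0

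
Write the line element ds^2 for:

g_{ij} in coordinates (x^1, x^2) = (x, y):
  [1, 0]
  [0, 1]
ds^2 = g_{ij} dx^i dx^j; only the non-zero components contribute.
ds^2 = dx^2 + dy^2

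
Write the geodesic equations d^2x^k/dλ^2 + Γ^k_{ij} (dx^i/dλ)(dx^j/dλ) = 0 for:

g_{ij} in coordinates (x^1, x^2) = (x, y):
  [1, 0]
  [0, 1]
Geodesic equation: d^2x^k/dλ^2 + Γ^k_{ij} (dx^i/dλ)(dx^j/dλ) = 0.
All Christoffel symbols vanish, so the geodesics are straight lines:
d^2x/dλ^2 = 0
d^2y/dλ^2 = 0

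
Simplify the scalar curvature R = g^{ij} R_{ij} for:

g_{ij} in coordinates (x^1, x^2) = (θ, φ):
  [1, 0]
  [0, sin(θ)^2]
Non-zero Christoffel symbols (Γ^k_{ij} = Γ^k_{ji}):
Γ^θ_{φ φ} = -sin(2*θ)/2
Γ^φ_{θ φ} = 1/tan(θ)
Ricci tensor (R_{ij} = R^k_{ikj}): R_{θθ} = 1, R_{θφ} = 0, R_{φφ} = sin(θ)^2
Inverse metric: g^{θθ} = 1, g^{φφ} = 1/sin(θ)^2
R = g^{ij} R_{ij} = (1)(1) + (1/sin(θ)^2)(sin(θ)^2) = 2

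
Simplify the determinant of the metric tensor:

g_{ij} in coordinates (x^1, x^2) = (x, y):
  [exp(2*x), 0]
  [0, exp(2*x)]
For a 2×2 metric: det(g) = g_{11}·g_{22} - g_{12}·g_{21}
= (exp(2*x))·(exp(2*x)) - (0)·(0)
= exp(4*x) - 0
det(g) = exp(4*x)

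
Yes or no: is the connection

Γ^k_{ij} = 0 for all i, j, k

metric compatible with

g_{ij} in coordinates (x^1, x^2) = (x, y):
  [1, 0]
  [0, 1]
Using ∇_k g_{ij} = ∂_k g_{ij} - Γ^m_{ki} g_{mj} - Γ^m_{kj} g_{im}:
e.g. ∇_y g_{xy} = (0) - (0) - (0) = 0
Every component ∇_k g_{ij} vanishes: the connection is metric compatible.
Yes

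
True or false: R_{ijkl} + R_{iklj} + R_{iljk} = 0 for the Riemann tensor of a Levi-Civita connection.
This is the first (algebraic) Bianchi identity.
True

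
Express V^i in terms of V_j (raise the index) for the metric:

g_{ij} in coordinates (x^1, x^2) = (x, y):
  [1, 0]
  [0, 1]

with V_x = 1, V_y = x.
Inverse metric (diagonal): g^{xx} = 1, g^{yy} = 1
V^i = g^{ij} V_j:
V^x = (1)(1) + (0)(x) = 1
V^y = (0)(1) + (1)(x) = x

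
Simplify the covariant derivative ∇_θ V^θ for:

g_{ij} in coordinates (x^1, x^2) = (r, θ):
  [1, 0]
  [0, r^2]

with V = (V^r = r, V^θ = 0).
Non-zero Christoffel symbols:
Γ^r_{θ θ} = -r
Γ^θ_{r θ} = 1/r
∇_θ V^θ = ∂_θ V^θ + Γ^θ_{θ j} V^j
  = (0) + (1/r)(r) + (0)(0)
  = 1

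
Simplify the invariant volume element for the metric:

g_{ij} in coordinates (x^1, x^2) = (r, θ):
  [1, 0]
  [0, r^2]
det(g) = r^2
√|det(g)| = r
Volume element: dV = r dr dθ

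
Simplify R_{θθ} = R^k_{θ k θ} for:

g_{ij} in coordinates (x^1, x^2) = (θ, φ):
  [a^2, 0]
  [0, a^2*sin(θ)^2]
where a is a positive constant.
Non-zero Christoffel symbols (Γ^k_{ij} = Γ^k_{ji}):
Γ^θ_{φ φ} = -sin(2*θ)/2
Γ^φ_{θ φ} = 1/tan(θ)
R^θ_{θ θ θ} = 0 (a repeated index in an antisymmetric pair)
R^φ_{θ φ θ} = ∂_φ Γ^φ_{θ θ} - ∂_θ Γ^φ_{θ φ} + Γ^φ_{φ m} Γ^m_{θ θ} - Γ^φ_{θ m} Γ^m_{θ φ}
  = (0) - (-1/sin(θ)^2) + (0) - (1/tan(θ)^2) = 1
R_{θθ} = R^θ_{θ θ θ} + R^φ_{θ φ θ} = (0) + (1) = 1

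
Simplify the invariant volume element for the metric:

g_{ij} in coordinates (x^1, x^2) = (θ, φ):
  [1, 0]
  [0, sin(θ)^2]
det(g) = sin(θ)^2
√|det(g)| = sin(θ) (taking 0 < θ < π so that |sin(θ)| = sin(θ))
Volume element: dV = sin(θ) dθ dφ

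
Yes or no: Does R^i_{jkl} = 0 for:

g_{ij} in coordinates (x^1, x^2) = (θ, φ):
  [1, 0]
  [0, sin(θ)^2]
Non-zero Christoffel symbols:
Γ^θ_{φ φ} = -sin(2*θ)/2
Γ^φ_{θ φ} = 1/tan(θ)
Ricci tensor: R_{θθ} = 1, R_{θφ} = 0, R_{φφ} = sin(θ)^2
The Ricci tensor is non-zero, so the Riemann tensor is non-zero: not flat.
No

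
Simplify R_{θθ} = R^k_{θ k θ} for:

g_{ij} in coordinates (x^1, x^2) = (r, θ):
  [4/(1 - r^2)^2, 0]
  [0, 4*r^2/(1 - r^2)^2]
Non-zero Christoffel symbols (Γ^k_{ij} = Γ^k_{ji}):
Γ^r_{r r} = 2*r/(1 - r^2)
Γ^r_{θ θ} = (r^3 + r)/(r^2 - 1)
Γ^θ_{r θ} = (-r^2 - 1)/(r^3 - r)
R^r_{θ r θ} = ∂_r Γ^r_{θ θ} - ∂_θ Γ^r_{θ r} + Γ^r_{r m} Γ^m_{θ θ} - Γ^r_{θ m} Γ^m_{θ r}
  = ((r^4 - 4*r^2 - 1)/(r^2 - 1)^2) - (0) + (-2*r^2*(r^2 + 1)/(r^2 - 1)^2) - (-(r^2 + 1)^2/(r^2 - 1)^2) = -4*r^2/(r^2 - 1)^2
R^θ_{θ θ θ} = 0 (a repeated index in an antisymmetric pair)
R_{θθ} = R^r_{θ r θ} + R^θ_{θ θ θ} = (-4*r^2/(r^2 - 1)^2) + (0) = -4*r^2/(r^2 - 1)^2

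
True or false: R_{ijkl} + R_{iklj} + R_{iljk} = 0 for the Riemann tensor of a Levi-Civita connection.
This is the first (algebraic) Bianchi identity.
True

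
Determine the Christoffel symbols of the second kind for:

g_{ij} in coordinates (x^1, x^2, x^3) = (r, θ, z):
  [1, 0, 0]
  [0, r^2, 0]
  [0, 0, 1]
Using Γ^k_{ij} = (1/2) g^{km} (∂_i g_{mj} + ∂_j g_{mi} - ∂_m g_{ij}); the metric is diagonal, so only the m = k term contributes.
Non-zero symbols (using the symmetry Γ^k_{ij} = Γ^k_{ji}):
Γ^r_{θ θ} = (1/2) g^{rr} (∂_θ g_{rθ} + ∂_θ g_{rθ} - ∂_r g_{θθ}) = (1/2)(1)((0) + (0) - (2*r)) = -r
Γ^θ_{r θ} = (1/2) g^{θθ} (∂_r g_{θθ} + ∂_θ g_{θr} - ∂_θ g_{rθ}) = (1/2)(1/r^2)((2*r) + (0) - (0)) = 1/r
All other Christoffel symbols are zero.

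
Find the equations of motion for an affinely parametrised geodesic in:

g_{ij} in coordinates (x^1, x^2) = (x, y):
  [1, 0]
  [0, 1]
Geodesic equation: d^2x^k/dλ^2 + Γ^k_{ij} (dx^i/dλ)(dx^j/dλ) = 0.
All Christoffel symbols vanish, so the geodesics are straight lines:
d^2x/dλ^2 = 0
d^2y/dλ^2 = 0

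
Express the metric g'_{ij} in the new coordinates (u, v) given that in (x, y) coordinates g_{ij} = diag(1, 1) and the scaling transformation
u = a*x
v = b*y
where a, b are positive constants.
Invert the transformation: x = u/a, y = v/b
g'_{ij} = (∂x^k/∂x'^i)(∂x^l/∂x'^j) g_{kl}; with g_{kl} = δ_{kl} this is Σ_k (∂x^k/∂x'^i)(∂x^k/∂x'^j).
Jacobian: ∂x/∂u = 1/a, ∂x/∂v = 0, ∂y/∂u = 0, ∂y/∂v = 1/b
g'_{uu} = (1/a)(1/a) + (0)(0) = 1/a^2
g'_{uv} = (1/a)(0) + (0)(1/b) = 0
g'_{vv} = (0)(0) + (1/b)(1/b) = 1/b^2
g'_{ij} = diag(1/a^2, 1/b^2)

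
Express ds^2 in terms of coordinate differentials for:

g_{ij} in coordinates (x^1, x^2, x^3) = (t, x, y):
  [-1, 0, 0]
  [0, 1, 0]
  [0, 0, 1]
ds^2 = g_{ij} dx^i dx^j; only the non-zero components contribute.
ds^2 = -dt^2 + dx^2 + dy^2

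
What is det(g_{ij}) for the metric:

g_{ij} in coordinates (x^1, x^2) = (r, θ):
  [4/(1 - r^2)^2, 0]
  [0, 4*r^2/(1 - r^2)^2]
For a 2×2 metric: det(g) = g_{11}·g_{22} - g_{12}·g_{21}
= (4/(1 - r^2)^2)·(4*r^2/(1 - r^2)^2) - (0)·(0)
= 16*r^2/(1 - r^2)^4 - 0
det(g) = 16*r^2/(1 - r^2)^4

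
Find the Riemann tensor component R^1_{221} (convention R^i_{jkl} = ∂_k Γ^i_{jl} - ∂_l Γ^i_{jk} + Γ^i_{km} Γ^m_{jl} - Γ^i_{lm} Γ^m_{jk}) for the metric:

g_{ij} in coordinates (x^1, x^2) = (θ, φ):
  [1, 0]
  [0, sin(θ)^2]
Non-zero Christoffel symbols (Γ^k_{ij} = Γ^k_{ji}):
Γ^θ_{φ φ} = -sin(2*θ)/2
Γ^φ_{θ φ} = 1/tan(θ)
R^θ_{φ φ θ} = ∂_φ Γ^θ_{φ θ} - ∂_θ Γ^θ_{φ φ} + Γ^θ_{φ m} Γ^m_{φ θ} - Γ^θ_{θ m} Γ^m_{φ φ}
  = (0) - (-cos(2*θ)) + (-cos(θ)^2) - (0) = -sin(θ)^2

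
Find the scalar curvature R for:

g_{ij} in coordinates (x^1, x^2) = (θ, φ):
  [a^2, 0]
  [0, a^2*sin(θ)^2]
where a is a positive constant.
Non-zero Christoffel symbols (Γ^k_{ij} = Γ^k_{ji}):
Γ^θ_{φ φ} = -sin(2*θ)/2
Γ^φ_{θ φ} = 1/tan(θ)
Ricci tensor (R_{ij} = R^k_{ikj}): R_{θθ} = 1, R_{θφ} = 0, R_{φφ} = sin(θ)^2
Inverse metric: g^{θθ} = 1/a^2, g^{φφ} = 1/(a^2*sin(θ)^2)
R = g^{ij} R_{ij} = (1/a^2)(1) + (1/(a^2*sin(θ)^2))(sin(θ)^2) = 2/a^2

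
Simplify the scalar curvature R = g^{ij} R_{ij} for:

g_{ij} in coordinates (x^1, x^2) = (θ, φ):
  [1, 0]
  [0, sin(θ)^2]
Non-zero Christoffel symbols (Γ^k_{ij} = Γ^k_{ji}):
Γ^θ_{φ φ} = -sin(2*θ)/2
Γ^φ_{θ φ} = 1/tan(θ)
Ricci tensor (R_{ij} = R^k_{ikj}): R_{θθ} = 1, R_{θφ} = 0, R_{φφ} = sin(θ)^2
Inverse metric: g^{θθ} = 1, g^{φφ} = 1/sin(θ)^2
R = g^{ij} R_{ij} = (1)(1) + (1/sin(θ)^2)(sin(θ)^2) = 2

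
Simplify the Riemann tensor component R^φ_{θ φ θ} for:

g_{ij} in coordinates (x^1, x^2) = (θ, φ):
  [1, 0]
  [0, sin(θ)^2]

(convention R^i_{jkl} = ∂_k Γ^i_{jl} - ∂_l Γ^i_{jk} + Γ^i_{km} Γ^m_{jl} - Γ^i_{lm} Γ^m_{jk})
Non-zero Christoffel symbols (Γ^k_{ij} = Γ^k_{ji}):
Γ^θ_{φ φ} = -sin(2*θ)/2
Γ^φ_{θ φ} = 1/tan(θ)
R^φ_{θ φ θ} = ∂_φ Γ^φ_{θ θ} - ∂_θ Γ^φ_{θ φ} + Γ^φ_{φ m} Γ^m_{θ θ} - Γ^φ_{θ m} Γ^m_{θ φ}
  = (0) - (-1/sin(θ)^2) + (0) - (1/tan(θ)^2) = 1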